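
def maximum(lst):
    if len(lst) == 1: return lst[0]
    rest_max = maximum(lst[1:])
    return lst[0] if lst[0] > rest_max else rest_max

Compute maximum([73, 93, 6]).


maximum([73, 93, 6]): compare 73 with maximum([93, 6])
maximum([93, 6]): compare 93 with maximum([6])
maximum([6]) = 6  (base case)
Compare 93 with 6 -> 93
Compare 73 with 93 -> 93

93


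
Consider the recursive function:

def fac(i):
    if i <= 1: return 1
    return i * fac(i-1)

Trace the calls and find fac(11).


fac(11)
= 11 * fac(10)
= 11 * 10 * fac(9)
= 11 * 10 * 9 * fac(8)
= 11 * 10 * 9 * 8 * fac(7)
= 11 * 10 * 9 * 8 * 7 * fac(6)
= 11 * 10 * 9 * 8 * 7 * 6 * fac(5)
= 11 * 10 * 9 * 8 * 7 * 6 * 5 * fac(4)
= 11 * 10 * 9 * 8 * 7 * 6 * 5 * 4 * fac(3)
= 11 * 10 * 9 * 8 * 7 * 6 * 5 * 4 * 3 * fac(2)
= 11 * 10 * 9 * 8 * 7 * 6 * 5 * 4 * 3 * 2 * fac(1)
= 11 * 10 * 9 * 8 * 7 * 6 * 5 * 4 * 3 * 2 * 1
= 39916800

39916800


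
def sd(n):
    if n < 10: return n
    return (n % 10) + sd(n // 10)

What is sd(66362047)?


sd(66362047) = 7 + sd(6636204)
sd(6636204) = 4 + sd(663620)
sd(663620) = 0 + sd(66362)
sd(66362) = 2 + sd(6636)
sd(6636) = 6 + sd(663)
sd(663) = 3 + sd(66)
sd(66) = 6 + sd(6)
sd(6) = 6  (base case)
Total: 7 + 4 + 0 + 2 + 6 + 3 + 6 + 6 = 34

34


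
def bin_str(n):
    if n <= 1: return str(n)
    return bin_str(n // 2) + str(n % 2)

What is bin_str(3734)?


bin_str(3734) = bin_str(1867) + '0'
bin_str(1867) = bin_str(933) + '1'
bin_str(933) = bin_str(466) + '1'
bin_str(466) = bin_str(233) + '0'
bin_str(233) = bin_str(116) + '1'
bin_str(116) = bin_str(58) + '0'
bin_str(58) = bin_str(29) + '0'
bin_str(29) = bin_str(14) + '1'
bin_str(14) = bin_str(7) + '0'
bin_str(7) = bin_str(3) + '1'
bin_str(3) = bin_str(1) + '1'
bin_str(1) = '1'  (base case)
Concatenating: '1' + '1' + '1' + '0' + '1' + '0' + '0' + '1' + '0' + '1' + '1' + '0' = '111010010110'

111010010110


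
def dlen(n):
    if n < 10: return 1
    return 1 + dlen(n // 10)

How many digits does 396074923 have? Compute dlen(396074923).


dlen(396074923) = 1 + dlen(39607492)
dlen(39607492) = 1 + dlen(3960749)
dlen(3960749) = 1 + dlen(396074)
dlen(396074) = 1 + dlen(39607)
dlen(39607) = 1 + dlen(3960)
dlen(3960) = 1 + dlen(396)
dlen(396) = 1 + dlen(39)
dlen(39) = 1 + dlen(3)
dlen(3) = 1  (base case: 3 < 10)
Unwinding: 1 + 1 + 1 + 1 + 1 + 1 + 1 + 1 + 1 = 9

9


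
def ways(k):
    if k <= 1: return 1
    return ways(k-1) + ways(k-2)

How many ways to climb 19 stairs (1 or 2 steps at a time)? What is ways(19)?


Building up from base cases:
ways(0) = 1
ways(1) = 1
ways(2) = ways(1) + ways(0) = 1 + 1 = 2
ways(3) = ways(2) + ways(1) = 2 + 1 = 3
ways(4) = ways(3) + ways(2) = 3 + 2 = 5
ways(5) = ways(4) + ways(3) = 5 + 3 = 8
ways(6) = ways(5) + ways(4) = 8 + 5 = 13
ways(7) = ways(6) + ways(5) = 13 + 8 = 21
ways(8) = ways(7) + ways(6) = 21 + 13 = 34
ways(9) = ways(8) + ways(7) = 34 + 21 = 55
ways(10) = ways(9) + ways(8) = 55 + 34 = 89
ways(11) = ways(10) + ways(9) = 89 + 55 = 144
ways(12) = ways(11) + ways(10) = 144 + 89 = 233
ways(13) = ways(12) + ways(11) = 233 + 144 = 377
ways(14) = ways(13) + ways(12) = 377 + 233 = 610
ways(15) = ways(14) + ways(13) = 610 + 377 = 987
ways(16) = ways(15) + ways(14) = 987 + 610 = 1597
ways(17) = ways(16) + ways(15) = 1597 + 987 = 2584
ways(18) = ways(17) + ways(16) = 2584 + 1597 = 4181
ways(19) = ways(18) + ways(17) = 4181 + 2584 = 6765

6765


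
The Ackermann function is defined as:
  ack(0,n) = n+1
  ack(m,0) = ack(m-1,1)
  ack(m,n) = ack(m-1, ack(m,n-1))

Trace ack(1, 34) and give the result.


ack(1, 34) = ack(0, ack(1, 33))
  ack(1, 33) = ack(0, ack(1, 32))
    ack(1, 32) = ack(0, ack(1, 31))
      ack(1, 31) = ack(0, ack(1, 30))
        ack(1, 30) = ack(0, ack(1, 29))
          ack(1, 29) = ack(0, ack(1, 28))
          ack(1, 28) = ack(0, ack(1, 27))
          ack(1, 27) = ack(0, ack(1, 26))
          ack(1, 26) = ack(0, ack(1, 25))
          ack(1, 25) = ack(0, ack(1, 24))
          ack(1, 24) = ack(0, ack(1, 23))
          ack(1, 23) = ack(0, ack(1, 22))
          ack(1, 22) = ack(0, ack(1, 21))
          ack(1, 21) = ack(0, ack(1, 20))
          ack(1, 20) = ack(0, ack(1, 19))
          ack(1, 19) = ack(0, ack(1, 18))
          ack(1, 18) = ack(0, ack(1, 17))
          ack(1, 17) = ack(0, ack(1, 16))
          ack(1, 16) = ack(0, ack(1, 15))
          ack(1, 15) = ack(0, ack(1, 14))
          ack(1, 14) = ack(0, ack(1, 13))
          ack(1, 13) = ack(0, ack(1, 12))
          ack(1, 12) = ack(0, ack(1, 11))
          ack(1, 11) = ack(0, ack(1, 10))
          ack(1, 10) = ack(0, ack(1, 9))
... (trace truncated)
Result: ack(1, 34) = 36

36


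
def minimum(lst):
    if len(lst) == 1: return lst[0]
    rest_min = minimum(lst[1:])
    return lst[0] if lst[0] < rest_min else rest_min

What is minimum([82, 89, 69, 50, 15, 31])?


minimum([82, 89, 69, 50, 15, 31]): compare 82 with minimum([89, 69, 50, 15, 31])
minimum([89, 69, 50, 15, 31]): compare 89 with minimum([69, 50, 15, 31])
minimum([69, 50, 15, 31]): compare 69 with minimum([50, 15, 31])
minimum([50, 15, 31]): compare 50 with minimum([15, 31])
minimum([15, 31]): compare 15 with minimum([31])
minimum([31]) = 31  (base case)
Compare 15 with 31 -> 15
Compare 50 with 15 -> 15
Compare 69 with 15 -> 15
Compare 89 with 15 -> 15
Compare 82 with 15 -> 15

15


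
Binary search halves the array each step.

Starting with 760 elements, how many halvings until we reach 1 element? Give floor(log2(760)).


760 / 2 = 380
380 / 2 = 190
190 / 2 = 95
95 / 2 = 47
47 / 2 = 23
23 / 2 = 11
11 / 2 = 5
5 / 2 = 2
2 / 2 = 1
Reached 1 after 9 halvings

9


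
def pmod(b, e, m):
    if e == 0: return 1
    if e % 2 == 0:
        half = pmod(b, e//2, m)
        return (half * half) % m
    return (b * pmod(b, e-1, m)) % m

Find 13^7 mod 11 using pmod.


pmod(13, 7, 11): e is odd, compute pmod(13, 6, 11)
  pmod(13, 6, 11): e is even, compute pmod(13, 3, 11)
    pmod(13, 3, 11): e is odd, compute pmod(13, 2, 11)
      pmod(13, 2, 11): e is even, compute pmod(13, 1, 11)
        pmod(13, 1, 11): e is odd, compute pmod(13, 0, 11)
          pmod(13, 0, 11) = 1
        (13 * 1) % 11 = 2
      half=2, (2*2) % 11 = 4
    (13 * 4) % 11 = 8
  half=8, (8*8) % 11 = 9
(13 * 9) % 11 = 7

7


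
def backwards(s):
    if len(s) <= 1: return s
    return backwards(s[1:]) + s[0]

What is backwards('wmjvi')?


backwards('wmjvi') = backwards('mjvi') + 'w'
backwards('mjvi') = backwards('jvi') + 'm'
backwards('jvi') = backwards('vi') + 'j'
backwards('vi') = backwards('i') + 'v'
backwards('i') = 'i'  (base case)
Concatenating: 'i' + 'v' + 'j' + 'm' + 'w' = 'ivjmw'

ivjmw


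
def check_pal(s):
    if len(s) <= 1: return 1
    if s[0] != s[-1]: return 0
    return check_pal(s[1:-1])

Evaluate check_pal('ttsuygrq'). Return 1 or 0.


check_pal('ttsuygrq'): s[0]='t' != s[-1]='q' -> return 0
Result: 0 (not a palindrome)

0


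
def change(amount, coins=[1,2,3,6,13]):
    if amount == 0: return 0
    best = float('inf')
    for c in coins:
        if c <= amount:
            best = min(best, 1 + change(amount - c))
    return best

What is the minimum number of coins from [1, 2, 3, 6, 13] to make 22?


Building up with DP:
change(0) = 0
change(1) = min(1+change(0)=1+0=1) = 1
change(2) = min(1+change(1)=1+1=2, 1+change(0)=1+0=1) = 1
change(3) = min(1+change(2)=1+1=2, 1+change(1)=1+1=2, 1+change(0)=1+0=1) = 1
change(4) = min(1+change(3)=1+1=2, 1+change(2)=1+1=2, 1+change(1)=1+1=2) = 2
change(5) = min(1+change(4)=1+2=3, 1+change(3)=1+1=2, 1+change(2)=1+1=2) = 2
change(6) = min(1+change(5)=1+2=3, 1+change(4)=1+2=3, 1+change(3)=1+1=2, 1+change(0)=1+0=1) = 1
change(7) = min(1+change(6)=1+1=2, 1+change(5)=1+2=3, 1+change(4)=1+2=3, 1+change(1)=1+1=2) = 2
change(8) = min(1+change(7)=1+2=3, 1+change(6)=1+1=2, 1+change(5)=1+2=3, 1+change(2)=1+1=2) = 2
change(9) = min(1+change(8)=1+2=3, 1+change(7)=1+2=3, 1+change(6)=1+1=2, 1+change(3)=1+1=2) = 2
change(10) = min(1+change(9)=1+2=3, 1+change(8)=1+2=3, 1+change(7)=1+2=3, 1+change(4)=1+2=3) = 3
change(11) = min(1+change(10)=1+3=4, 1+change(9)=1+2=3, 1+change(8)=1+2=3, 1+change(5)=1+2=3) = 3
change(12) = min(1+change(11)=1+3=4, 1+change(10)=1+3=4, 1+change(9)=1+2=3, 1+change(6)=1+1=2) = 2
change(13) = min(1+change(12)=1+2=3, 1+change(11)=1+3=4, 1+change(10)=1+3=4, 1+change(7)=1+2=3, 1+change(0)=1+0=1) = 1
change(14) = min(1+change(13)=1+1=2, 1+change(12)=1+2=3, 1+change(11)=1+3=4, 1+change(8)=1+2=3, 1+change(1)=1+1=2) = 2
change(15) = min(1+change(14)=1+2=3, 1+change(13)=1+1=2, 1+change(12)=1+2=3, 1+change(9)=1+2=3, 1+change(2)=1+1=2) = 2
change(16) = min(1+change(15)=1+2=3, 1+change(14)=1+2=3, 1+change(13)=1+1=2, 1+change(10)=1+3=4, 1+change(3)=1+1=2) = 2
change(17) = min(1+change(16)=1+2=3, 1+change(15)=1+2=3, 1+change(14)=1+2=3, 1+change(11)=1+3=4, 1+change(4)=1+2=3) = 3
change(18) = min(1+change(17)=1+3=4, 1+change(16)=1+2=3, 1+change(15)=1+2=3, 1+change(12)=1+2=3, 1+change(5)=1+2=3) = 3
change(19) = min(1+change(18)=1+3=4, 1+change(17)=1+3=4, 1+change(16)=1+2=3, 1+change(13)=1+1=2, 1+change(6)=1+1=2) = 2
change(20) = min(1+change(19)=1+2=3, 1+change(18)=1+3=4, 1+change(17)=1+3=4, 1+change(14)=1+2=3, 1+change(7)=1+2=3) = 3
change(21) = min(1+change(20)=1+3=4, 1+change(19)=1+2=3, 1+change(18)=1+3=4, 1+change(15)=1+2=3, 1+change(8)=1+2=3) = 3
change(22) = min(1+change(21)=1+3=4, 1+change(20)=1+3=4, 1+change(19)=1+2=3, 1+change(16)=1+2=3, 1+change(9)=1+2=3) = 3

3


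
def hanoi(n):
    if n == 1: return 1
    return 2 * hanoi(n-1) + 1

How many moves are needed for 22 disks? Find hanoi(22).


hanoi(22) = 2 * hanoi(21) + 1
hanoi(21) = 2 * hanoi(20) + 1
hanoi(20) = 2 * hanoi(19) + 1
hanoi(19) = 2 * hanoi(18) + 1
hanoi(18) = 2 * hanoi(17) + 1
hanoi(17) = 2 * hanoi(16) + 1
hanoi(16) = 2 * hanoi(15) + 1
hanoi(15) = 2 * hanoi(14) + 1
hanoi(14) = 2 * hanoi(13) + 1
hanoi(13) = 2 * hanoi(12) + 1
hanoi(12) = 2 * hanoi(11) + 1
hanoi(11) = 2 * hanoi(10) + 1
hanoi(10) = 2 * hanoi(9) + 1
hanoi(9) = 2 * hanoi(8) + 1
hanoi(8) = 2 * hanoi(7) + 1
hanoi(7) = 2 * hanoi(6) + 1
hanoi(6) = 2 * hanoi(5) + 1
hanoi(5) = 2 * hanoi(4) + 1
hanoi(4) = 2 * hanoi(3) + 1
hanoi(3) = 2 * hanoi(2) + 1
hanoi(2) = 2 * hanoi(1) + 1
hanoi(1) = 1  (base case)
hanoi(2) = 2 * 1 + 1 = 3
hanoi(3) = 2 * 3 + 1 = 7
hanoi(4) = 2 * 7 + 1 = 15
hanoi(5) = 2 * 15 + 1 = 31
hanoi(6) = 2 * 31 + 1 = 63
hanoi(7) = 2 * 63 + 1 = 127
hanoi(8) = 2 * 127 + 1 = 255
hanoi(9) = 2 * 255 + 1 = 511
hanoi(10) = 2 * 511 + 1 = 1023
hanoi(11) = 2 * 1023 + 1 = 2047
hanoi(12) = 2 * 2047 + 1 = 4095
hanoi(13) = 2 * 4095 + 1 = 8191
hanoi(14) = 2 * 8191 + 1 = 16383
hanoi(15) = 2 * 16383 + 1 = 32767
hanoi(16) = 2 * 32767 + 1 = 65535
hanoi(17) = 2 * 65535 + 1 = 131071
hanoi(18) = 2 * 131071 + 1 = 262143
hanoi(19) = 2 * 262143 + 1 = 524287
hanoi(20) = 2 * 524287 + 1 = 1048575
hanoi(21) = 2 * 1048575 + 1 = 2097151
hanoi(22) = 2 * 2097151 + 1 = 4194303

4194303


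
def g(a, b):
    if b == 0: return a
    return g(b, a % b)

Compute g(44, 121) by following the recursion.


g(44, 121) = g(121, 44)
g(121, 44) = g(44, 33)
g(44, 33) = g(33, 11)
g(33, 11) = g(11, 0)
g(11, 0) = 11  (base case)

11


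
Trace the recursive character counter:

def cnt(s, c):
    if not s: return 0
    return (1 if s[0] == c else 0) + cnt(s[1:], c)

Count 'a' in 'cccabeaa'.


s[0]='c' != 'a' -> 0
s[0]='c' != 'a' -> 0
s[0]='c' != 'a' -> 0
s[0]='a' == 'a' -> 1
s[0]='b' != 'a' -> 0
s[0]='e' != 'a' -> 0
s[0]='a' == 'a' -> 1
s[0]='a' == 'a' -> 1
Sum: 0 + 0 + 0 + 1 + 0 + 0 + 1 + 1 = 3

3


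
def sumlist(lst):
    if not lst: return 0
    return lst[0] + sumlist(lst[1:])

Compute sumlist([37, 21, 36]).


sumlist([37, 21, 36]) = 37 + sumlist([21, 36])
sumlist([21, 36]) = 21 + sumlist([36])
sumlist([36]) = 36 + sumlist([])
sumlist([]) = 0  (base case)
Total: 37 + 21 + 36 + 0 = 94

94


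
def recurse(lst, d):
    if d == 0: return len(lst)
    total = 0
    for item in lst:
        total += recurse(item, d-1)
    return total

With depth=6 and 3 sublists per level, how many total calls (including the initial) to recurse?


At depth 0 (root): 1 call
At depth 1: each of 1 parents calls recurse on 3 children = 3 calls
At depth 2: each of 3 parents calls recurse on 3 children = 9 calls
At depth 3: each of 9 parents calls recurse on 3 children = 27 calls
At depth 4: each of 27 parents calls recurse on 3 children = 81 calls
At depth 5: each of 81 parents calls recurse on 3 children = 243 calls
At depth 6: each of 243 parents calls recurse on 3 children = 729 calls
Total: 1 + 3 + 9 + 27 + 81 + 243 + 729 = 1093

1093


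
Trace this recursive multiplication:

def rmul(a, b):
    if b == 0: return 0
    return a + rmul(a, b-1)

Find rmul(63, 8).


rmul(63, 8) = 63 + rmul(63, 7)
rmul(63, 7) = 63 + rmul(63, 6)
rmul(63, 6) = 63 + rmul(63, 5)
rmul(63, 5) = 63 + rmul(63, 4)
rmul(63, 4) = 63 + rmul(63, 3)
rmul(63, 3) = 63 + rmul(63, 2)
rmul(63, 2) = 63 + rmul(63, 1)
rmul(63, 1) = 63 + rmul(63, 0)
rmul(63, 0) = 0  (base case)
Total: 63 + 63 + 63 + 63 + 63 + 63 + 63 + 63 + 0 = 504

504


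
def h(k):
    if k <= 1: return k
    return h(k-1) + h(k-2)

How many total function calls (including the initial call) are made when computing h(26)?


Let C(n) = total calls for h(n)
C(0) = 1, C(1) = 1
C(2) = 1 + C(1) + C(0) = 1 + 1 + 1 = 3
C(3) = 1 + C(2) + C(1) = 1 + 3 + 1 = 5
C(4) = 1 + C(3) + C(2) = 1 + 5 + 3 = 9
C(5) = 1 + C(4) + C(3) = 1 + 9 + 5 = 15
C(6) = 1 + C(5) + C(4) = 1 + 15 + 9 = 25
C(7) = 1 + C(6) + C(5) = 1 + 25 + 15 = 41
C(8) = 1 + C(7) + C(6) = 1 + 41 + 25 = 67
C(9) = 1 + C(8) + C(7) = 1 + 67 + 41 = 109
C(10) = 1 + C(9) + C(8) = 1 + 109 + 67 = 177
C(11) = 1 + C(10) + C(9) = 1 + 177 + 109 = 287
C(12) = 1 + C(11) + C(10) = 1 + 287 + 177 = 465
C(13) = 1 + C(12) + C(11) = 1 + 465 + 287 = 753
C(14) = 1 + C(13) + C(12) = 1 + 753 + 465 = 1219
C(15) = 1 + C(14) + C(13) = 1 + 1219 + 753 = 1973
C(16) = 1 + C(15) + C(14) = 1 + 1973 + 1219 = 3193
C(17) = 1 + C(16) + C(15) = 1 + 3193 + 1973 = 5167
C(18) = 1 + C(17) + C(16) = 1 + 5167 + 3193 = 8361
C(19) = 1 + C(18) + C(17) = 1 + 8361 + 5167 = 13529
C(20) = 1 + C(19) + C(18) = 1 + 13529 + 8361 = 21891
C(21) = 1 + C(20) + C(19) = 1 + 21891 + 13529 = 35421
C(22) = 1 + C(21) + C(20) = 1 + 35421 + 21891 = 57313
C(23) = 1 + C(22) + C(21) = 1 + 57313 + 35421 = 92735
C(24) = 1 + C(23) + C(22) = 1 + 92735 + 57313 = 150049
C(25) = 1 + C(24) + C(23) = 1 + 150049 + 92735 = 242785
C(26) = 1 + C(25) + C(24) = 1 + 242785 + 150049 = 392835

392835


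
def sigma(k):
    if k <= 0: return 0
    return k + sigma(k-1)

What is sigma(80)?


sigma(80)
= 80 + 79 + 78 + 77 + 76 + 75 + 74 + 73 + 72 + 71 + 70 + 69 + 68 + 67 + 66 + 65 + 64 + 63 + 62 + 61 + 60 + 59 + 58 + 57 + 56 + 55 + 54 + 53 + 52 + 51 + 50 + 49 + 48 + 47 + 46 + 45 + 44 + 43 + 42 + 41 + 40 + 39 + 38 + 37 + 36 + 35 + 34 + 33 + 32 + 31 + 30 + 29 + 28 + 27 + 26 + 25 + 24 + 23 + 22 + 21 + 20 + 19 + 18 + 17 + 16 + 15 + 14 + 13 + 12 + 11 + 10 + 9 + 8 + 7 + 6 + 5 + 4 + 3 + 2 + 1 + sigma(0)
= 80 + 79 + 78 + 77 + 76 + 75 + 74 + 73 + 72 + 71 + 70 + 69 + 68 + 67 + 66 + 65 + 64 + 63 + 62 + 61 + 60 + 59 + 58 + 57 + 56 + 55 + 54 + 53 + 52 + 51 + 50 + 49 + 48 + 47 + 46 + 45 + 44 + 43 + 42 + 41 + 40 + 39 + 38 + 37 + 36 + 35 + 34 + 33 + 32 + 31 + 30 + 29 + 28 + 27 + 26 + 25 + 24 + 23 + 22 + 21 + 20 + 19 + 18 + 17 + 16 + 15 + 14 + 13 + 12 + 11 + 10 + 9 + 8 + 7 + 6 + 5 + 4 + 3 + 2 + 1 + 0
= 3240

3240


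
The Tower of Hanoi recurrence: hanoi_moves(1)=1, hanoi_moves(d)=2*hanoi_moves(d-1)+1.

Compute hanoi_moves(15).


hanoi_moves(15) = 2 * hanoi_moves(14) + 1
hanoi_moves(14) = 2 * hanoi_moves(13) + 1
hanoi_moves(13) = 2 * hanoi_moves(12) + 1
hanoi_moves(12) = 2 * hanoi_moves(11) + 1
hanoi_moves(11) = 2 * hanoi_moves(10) + 1
hanoi_moves(10) = 2 * hanoi_moves(9) + 1
hanoi_moves(9) = 2 * hanoi_moves(8) + 1
hanoi_moves(8) = 2 * hanoi_moves(7) + 1
hanoi_moves(7) = 2 * hanoi_moves(6) + 1
hanoi_moves(6) = 2 * hanoi_moves(5) + 1
hanoi_moves(5) = 2 * hanoi_moves(4) + 1
hanoi_moves(4) = 2 * hanoi_moves(3) + 1
hanoi_moves(3) = 2 * hanoi_moves(2) + 1
hanoi_moves(2) = 2 * hanoi_moves(1) + 1
hanoi_moves(1) = 1  (base case)
hanoi_moves(2) = 2 * 1 + 1 = 3
hanoi_moves(3) = 2 * 3 + 1 = 7
hanoi_moves(4) = 2 * 7 + 1 = 15
hanoi_moves(5) = 2 * 15 + 1 = 31
hanoi_moves(6) = 2 * 31 + 1 = 63
hanoi_moves(7) = 2 * 63 + 1 = 127
hanoi_moves(8) = 2 * 127 + 1 = 255
hanoi_moves(9) = 2 * 255 + 1 = 511
hanoi_moves(10) = 2 * 511 + 1 = 1023
hanoi_moves(11) = 2 * 1023 + 1 = 2047
hanoi_moves(12) = 2 * 2047 + 1 = 4095
hanoi_moves(13) = 2 * 4095 + 1 = 8191
hanoi_moves(14) = 2 * 8191 + 1 = 16383
hanoi_moves(15) = 2 * 16383 + 1 = 32767

32767


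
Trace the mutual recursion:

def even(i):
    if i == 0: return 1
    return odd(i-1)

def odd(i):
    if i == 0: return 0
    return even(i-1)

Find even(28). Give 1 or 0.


even(28) = odd(27)
odd(27) = even(26)
even(26) = odd(25)
odd(25) = even(24)
even(24) = odd(23)
odd(23) = even(22)
even(22) = odd(21)
odd(21) = even(20)
even(20) = odd(19)
odd(19) = even(18)
even(18) = odd(17)
odd(17) = even(16)
even(16) = odd(15)
odd(15) = even(14)
even(14) = odd(13)
odd(13) = even(12)
even(12) = odd(11)
odd(11) = even(10)
even(10) = odd(9)
odd(9) = even(8)
even(8) = odd(7)
odd(7) = even(6)
even(6) = odd(5)
odd(5) = even(4)
even(4) = odd(3)
odd(3) = even(2)
even(2) = odd(1)
odd(1) = even(0)
even(0) = 1  (base case)
Result: 1

1


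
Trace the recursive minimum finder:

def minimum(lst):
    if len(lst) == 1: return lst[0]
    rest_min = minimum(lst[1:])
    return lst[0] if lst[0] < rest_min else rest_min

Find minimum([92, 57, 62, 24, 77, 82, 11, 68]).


minimum([92, 57, 62, 24, 77, 82, 11, 68]): compare 92 with minimum([57, 62, 24, 77, 82, 11, 68])
minimum([57, 62, 24, 77, 82, 11, 68]): compare 57 with minimum([62, 24, 77, 82, 11, 68])
minimum([62, 24, 77, 82, 11, 68]): compare 62 with minimum([24, 77, 82, 11, 68])
minimum([24, 77, 82, 11, 68]): compare 24 with minimum([77, 82, 11, 68])
minimum([77, 82, 11, 68]): compare 77 with minimum([82, 11, 68])
minimum([82, 11, 68]): compare 82 with minimum([11, 68])
minimum([11, 68]): compare 11 with minimum([68])
minimum([68]) = 68  (base case)
Compare 11 with 68 -> 11
Compare 82 with 11 -> 11
Compare 77 with 11 -> 11
Compare 24 with 11 -> 11
Compare 62 with 11 -> 11
Compare 57 with 11 -> 11
Compare 92 with 11 -> 11

11


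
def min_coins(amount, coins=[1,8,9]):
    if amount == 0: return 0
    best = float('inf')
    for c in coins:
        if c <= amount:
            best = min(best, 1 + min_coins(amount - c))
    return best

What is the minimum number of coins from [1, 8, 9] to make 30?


Building up with DP:
min_coins(0) = 0
min_coins(1) = min(1+min_coins(0)=1+0=1) = 1
min_coins(2) = min(1+min_coins(1)=1+1=2) = 2
min_coins(3) = min(1+min_coins(2)=1+2=3) = 3
min_coins(4) = min(1+min_coins(3)=1+3=4) = 4
min_coins(5) = min(1+min_coins(4)=1+4=5) = 5
min_coins(6) = min(1+min_coins(5)=1+5=6) = 6
min_coins(7) = min(1+min_coins(6)=1+6=7) = 7
min_coins(8) = min(1+min_coins(7)=1+7=8, 1+min_coins(0)=1+0=1) = 1
min_coins(9) = min(1+min_coins(8)=1+1=2, 1+min_coins(1)=1+1=2, 1+min_coins(0)=1+0=1) = 1
min_coins(10) = min(1+min_coins(9)=1+1=2, 1+min_coins(2)=1+2=3, 1+min_coins(1)=1+1=2) = 2
min_coins(11) = min(1+min_coins(10)=1+2=3, 1+min_coins(3)=1+3=4, 1+min_coins(2)=1+2=3) = 3
min_coins(12) = min(1+min_coins(11)=1+3=4, 1+min_coins(4)=1+4=5, 1+min_coins(3)=1+3=4) = 4
min_coins(13) = min(1+min_coins(12)=1+4=5, 1+min_coins(5)=1+5=6, 1+min_coins(4)=1+4=5) = 5
min_coins(14) = min(1+min_coins(13)=1+5=6, 1+min_coins(6)=1+6=7, 1+min_coins(5)=1+5=6) = 6
min_coins(15) = min(1+min_coins(14)=1+6=7, 1+min_coins(7)=1+7=8, 1+min_coins(6)=1+6=7) = 7
min_coins(16) = min(1+min_coins(15)=1+7=8, 1+min_coins(8)=1+1=2, 1+min_coins(7)=1+7=8) = 2
min_coins(17) = min(1+min_coins(16)=1+2=3, 1+min_coins(9)=1+1=2, 1+min_coins(8)=1+1=2) = 2
min_coins(18) = min(1+min_coins(17)=1+2=3, 1+min_coins(10)=1+2=3, 1+min_coins(9)=1+1=2) = 2
min_coins(19) = min(1+min_coins(18)=1+2=3, 1+min_coins(11)=1+3=4, 1+min_coins(10)=1+2=3) = 3
min_coins(20) = min(1+min_coins(19)=1+3=4, 1+min_coins(12)=1+4=5, 1+min_coins(11)=1+3=4) = 4
min_coins(21) = min(1+min_coins(20)=1+4=5, 1+min_coins(13)=1+5=6, 1+min_coins(12)=1+4=5) = 5
min_coins(22) = min(1+min_coins(21)=1+5=6, 1+min_coins(14)=1+6=7, 1+min_coins(13)=1+5=6) = 6
min_coins(23) = min(1+min_coins(22)=1+6=7, 1+min_coins(15)=1+7=8, 1+min_coins(14)=1+6=7) = 7
min_coins(24) = min(1+min_coins(23)=1+7=8, 1+min_coins(16)=1+2=3, 1+min_coins(15)=1+7=8) = 3
min_coins(25) = min(1+min_coins(24)=1+3=4, 1+min_coins(17)=1+2=3, 1+min_coins(16)=1+2=3) = 3
min_coins(26) = min(1+min_coins(25)=1+3=4, 1+min_coins(18)=1+2=3, 1+min_coins(17)=1+2=3) = 3
min_coins(27) = min(1+min_coins(26)=1+3=4, 1+min_coins(19)=1+3=4, 1+min_coins(18)=1+2=3) = 3
min_coins(28) = min(1+min_coins(27)=1+3=4, 1+min_coins(20)=1+4=5, 1+min_coins(19)=1+3=4) = 4
min_coins(29) = min(1+min_coins(28)=1+4=5, 1+min_coins(21)=1+5=6, 1+min_coins(20)=1+4=5) = 5
min_coins(30) = min(1+min_coins(29)=1+5=6, 1+min_coins(22)=1+6=7, 1+min_coins(21)=1+5=6) = 6

6


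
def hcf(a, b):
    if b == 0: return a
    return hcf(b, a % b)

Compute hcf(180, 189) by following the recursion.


hcf(180, 189) = hcf(189, 180)
hcf(189, 180) = hcf(180, 9)
hcf(180, 9) = hcf(9, 0)
hcf(9, 0) = 9  (base case)

9


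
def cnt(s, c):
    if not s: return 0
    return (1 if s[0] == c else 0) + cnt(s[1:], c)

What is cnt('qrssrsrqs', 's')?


s[0]='q' != 's' -> 0
s[0]='r' != 's' -> 0
s[0]='s' == 's' -> 1
s[0]='s' == 's' -> 1
s[0]='r' != 's' -> 0
s[0]='s' == 's' -> 1
s[0]='r' != 's' -> 0
s[0]='q' != 's' -> 0
s[0]='s' == 's' -> 1
Sum: 0 + 0 + 1 + 1 + 0 + 1 + 0 + 0 + 1 = 4

4


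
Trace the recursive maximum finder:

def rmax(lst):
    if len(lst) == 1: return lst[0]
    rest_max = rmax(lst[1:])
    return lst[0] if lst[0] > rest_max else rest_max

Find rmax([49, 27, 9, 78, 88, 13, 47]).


rmax([49, 27, 9, 78, 88, 13, 47]): compare 49 with rmax([27, 9, 78, 88, 13, 47])
rmax([27, 9, 78, 88, 13, 47]): compare 27 with rmax([9, 78, 88, 13, 47])
rmax([9, 78, 88, 13, 47]): compare 9 with rmax([78, 88, 13, 47])
rmax([78, 88, 13, 47]): compare 78 with rmax([88, 13, 47])
rmax([88, 13, 47]): compare 88 with rmax([13, 47])
rmax([13, 47]): compare 13 with rmax([47])
rmax([47]) = 47  (base case)
Compare 13 with 47 -> 47
Compare 88 with 47 -> 88
Compare 78 with 88 -> 88
Compare 9 with 88 -> 88
Compare 27 with 88 -> 88
Compare 49 with 88 -> 88

88


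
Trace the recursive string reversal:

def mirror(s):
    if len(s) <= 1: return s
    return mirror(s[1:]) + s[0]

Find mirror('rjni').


mirror('rjni') = mirror('jni') + 'r'
mirror('jni') = mirror('ni') + 'j'
mirror('ni') = mirror('i') + 'n'
mirror('i') = 'i'  (base case)
Concatenating: 'i' + 'n' + 'j' + 'r' = 'injr'

injr


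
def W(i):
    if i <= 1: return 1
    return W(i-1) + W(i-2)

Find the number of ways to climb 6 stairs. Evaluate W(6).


Building up from base cases:
W(0) = 1
W(1) = 1
W(2) = W(1) + W(0) = 1 + 1 = 2
W(3) = W(2) + W(1) = 2 + 1 = 3
W(4) = W(3) + W(2) = 3 + 2 = 5
W(5) = W(4) + W(3) = 5 + 3 = 8
W(6) = W(5) + W(4) = 8 + 5 = 13

13


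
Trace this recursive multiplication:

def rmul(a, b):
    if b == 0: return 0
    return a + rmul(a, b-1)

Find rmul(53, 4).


rmul(53, 4) = 53 + rmul(53, 3)
rmul(53, 3) = 53 + rmul(53, 2)
rmul(53, 2) = 53 + rmul(53, 1)
rmul(53, 1) = 53 + rmul(53, 0)
rmul(53, 0) = 0  (base case)
Total: 53 + 53 + 53 + 53 + 0 = 212

212


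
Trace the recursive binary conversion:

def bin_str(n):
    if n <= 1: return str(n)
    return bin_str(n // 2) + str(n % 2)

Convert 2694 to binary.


bin_str(2694) = bin_str(1347) + '0'
bin_str(1347) = bin_str(673) + '1'
bin_str(673) = bin_str(336) + '1'
bin_str(336) = bin_str(168) + '0'
bin_str(168) = bin_str(84) + '0'
bin_str(84) = bin_str(42) + '0'
bin_str(42) = bin_str(21) + '0'
bin_str(21) = bin_str(10) + '1'
bin_str(10) = bin_str(5) + '0'
bin_str(5) = bin_str(2) + '1'
bin_str(2) = bin_str(1) + '0'
bin_str(1) = '1'  (base case)
Concatenating: '1' + '0' + '1' + '0' + '1' + '0' + '0' + '0' + '0' + '1' + '1' + '0' = '101010000110'

101010000110


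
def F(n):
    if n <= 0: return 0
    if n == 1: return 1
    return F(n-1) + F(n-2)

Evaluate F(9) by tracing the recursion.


Computing F(9) bottom-up:
F(0) = 0
F(1) = 1
F(2) = F(1) + F(0) = 1 + 0 = 1
F(3) = F(2) + F(1) = 1 + 1 = 2
F(4) = F(3) + F(2) = 2 + 1 = 3
F(5) = F(4) + F(3) = 3 + 2 = 5
F(6) = F(5) + F(4) = 5 + 3 = 8
F(7) = F(6) + F(5) = 8 + 5 = 13
F(8) = F(7) + F(6) = 13 + 8 = 21
F(9) = F(8) + F(7) = 21 + 13 = 34

34


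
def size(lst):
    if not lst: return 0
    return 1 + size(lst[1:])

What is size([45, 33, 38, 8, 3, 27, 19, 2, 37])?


size([45, 33, 38, 8, 3, 27, 19, 2, 37]) = 1 + size([33, 38, 8, 3, 27, 19, 2, 37])
size([33, 38, 8, 3, 27, 19, 2, 37]) = 1 + size([38, 8, 3, 27, 19, 2, 37])
size([38, 8, 3, 27, 19, 2, 37]) = 1 + size([8, 3, 27, 19, 2, 37])
size([8, 3, 27, 19, 2, 37]) = 1 + size([3, 27, 19, 2, 37])
size([3, 27, 19, 2, 37]) = 1 + size([27, 19, 2, 37])
size([27, 19, 2, 37]) = 1 + size([19, 2, 37])
size([19, 2, 37]) = 1 + size([2, 37])
size([2, 37]) = 1 + size([37])
size([37]) = 1 + size([])
size([]) = 0  (base case)
Unwinding: 1 + 1 + 1 + 1 + 1 + 1 + 1 + 1 + 1 + 0 = 9

9


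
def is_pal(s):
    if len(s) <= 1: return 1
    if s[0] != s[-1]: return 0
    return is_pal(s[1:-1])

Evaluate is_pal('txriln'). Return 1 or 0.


is_pal('txriln'): s[0]='t' != s[-1]='n' -> return 0
Result: 0 (not a palindrome)

0


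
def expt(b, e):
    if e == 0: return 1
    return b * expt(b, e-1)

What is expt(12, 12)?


expt(12, 12)
= 12 * expt(12, 11)
= 12 * 12 * expt(12, 10)
= 12 * 12 * 12 * expt(12, 9)
= 12 * 12 * 12 * 12 * expt(12, 8)
= 12 * 12 * 12 * 12 * 12 * expt(12, 7)
= 12 * 12 * 12 * 12 * 12 * 12 * expt(12, 6)
= 12 * 12 * 12 * 12 * 12 * 12 * 12 * expt(12, 5)
= 12 * 12 * 12 * 12 * 12 * 12 * 12 * 12 * expt(12, 4)
= 12 * 12 * 12 * 12 * 12 * 12 * 12 * 12 * 12 * expt(12, 3)
= 12 * 12 * 12 * 12 * 12 * 12 * 12 * 12 * 12 * 12 * expt(12, 2)
= 12 * 12 * 12 * 12 * 12 * 12 * 12 * 12 * 12 * 12 * 12 * expt(12, 1)
= 12 * 12 * 12 * 12 * 12 * 12 * 12 * 12 * 12 * 12 * 12 * 12 * expt(12, 0)
= 12 * 12 * 12 * 12 * 12 * 12 * 12 * 12 * 12 * 12 * 12 * 12 * 1
= 8916100448256

8916100448256


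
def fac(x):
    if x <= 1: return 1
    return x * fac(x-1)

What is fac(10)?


fac(10)
= 10 * fac(9)
= 10 * 9 * fac(8)
= 10 * 9 * 8 * fac(7)
= 10 * 9 * 8 * 7 * fac(6)
= 10 * 9 * 8 * 7 * 6 * fac(5)
= 10 * 9 * 8 * 7 * 6 * 5 * fac(4)
= 10 * 9 * 8 * 7 * 6 * 5 * 4 * fac(3)
= 10 * 9 * 8 * 7 * 6 * 5 * 4 * 3 * fac(2)
= 10 * 9 * 8 * 7 * 6 * 5 * 4 * 3 * 2 * fac(1)
= 10 * 9 * 8 * 7 * 6 * 5 * 4 * 3 * 2 * 1
= 3628800

3628800


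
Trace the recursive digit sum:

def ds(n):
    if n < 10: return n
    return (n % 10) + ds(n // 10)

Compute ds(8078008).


ds(8078008) = 8 + ds(807800)
ds(807800) = 0 + ds(80780)
ds(80780) = 0 + ds(8078)
ds(8078) = 8 + ds(807)
ds(807) = 7 + ds(80)
ds(80) = 0 + ds(8)
ds(8) = 8  (base case)
Total: 8 + 0 + 0 + 8 + 7 + 0 + 8 = 31

31


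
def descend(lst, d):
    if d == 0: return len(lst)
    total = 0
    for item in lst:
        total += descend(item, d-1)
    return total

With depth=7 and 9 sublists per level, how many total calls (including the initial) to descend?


At depth 0 (root): 1 call
At depth 1: each of 1 parents calls descend on 9 children = 9 calls
At depth 2: each of 9 parents calls descend on 9 children = 81 calls
At depth 3: each of 81 parents calls descend on 9 children = 729 calls
At depth 4: each of 729 parents calls descend on 9 children = 6561 calls
At depth 5: each of 6561 parents calls descend on 9 children = 59049 calls
At depth 6: each of 59049 parents calls descend on 9 children = 531441 calls
At depth 7: each of 531441 parents calls descend on 9 children = 4782969 calls
Total: 1 + 9 + 81 + 729 + 6561 + 59049 + 531441 + 4782969 = 5380840

5380840


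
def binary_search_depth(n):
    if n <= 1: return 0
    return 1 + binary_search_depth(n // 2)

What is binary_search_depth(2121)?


2121 / 2 = 1060
1060 / 2 = 530
530 / 2 = 265
265 / 2 = 132
132 / 2 = 66
66 / 2 = 33
33 / 2 = 16
16 / 2 = 8
8 / 2 = 4
4 / 2 = 2
2 / 2 = 1
Reached 1 after 11 halvings

11


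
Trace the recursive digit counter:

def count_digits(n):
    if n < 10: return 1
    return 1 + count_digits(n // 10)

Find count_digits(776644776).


count_digits(776644776) = 1 + count_digits(77664477)
count_digits(77664477) = 1 + count_digits(7766447)
count_digits(7766447) = 1 + count_digits(776644)
count_digits(776644) = 1 + count_digits(77664)
count_digits(77664) = 1 + count_digits(7766)
count_digits(7766) = 1 + count_digits(776)
count_digits(776) = 1 + count_digits(77)
count_digits(77) = 1 + count_digits(7)
count_digits(7) = 1  (base case: 7 < 10)
Unwinding: 1 + 1 + 1 + 1 + 1 + 1 + 1 + 1 + 1 = 9

9


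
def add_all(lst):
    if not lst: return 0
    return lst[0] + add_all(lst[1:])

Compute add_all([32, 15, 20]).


add_all([32, 15, 20]) = 32 + add_all([15, 20])
add_all([15, 20]) = 15 + add_all([20])
add_all([20]) = 20 + add_all([])
add_all([]) = 0  (base case)
Total: 32 + 15 + 20 + 0 = 67

67


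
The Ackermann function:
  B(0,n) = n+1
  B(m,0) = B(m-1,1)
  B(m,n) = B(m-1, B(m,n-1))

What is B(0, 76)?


B(0, 76) = 77
Result: B(0, 76) = 77

77


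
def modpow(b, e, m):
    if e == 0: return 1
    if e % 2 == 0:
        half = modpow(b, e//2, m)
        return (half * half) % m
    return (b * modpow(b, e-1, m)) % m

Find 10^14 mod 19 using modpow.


modpow(10, 14, 19): e is even, compute modpow(10, 7, 19)
  modpow(10, 7, 19): e is odd, compute modpow(10, 6, 19)
    modpow(10, 6, 19): e is even, compute modpow(10, 3, 19)
      modpow(10, 3, 19): e is odd, compute modpow(10, 2, 19)
        modpow(10, 2, 19): e is even, compute modpow(10, 1, 19)
          modpow(10, 1, 19): e is odd, compute modpow(10, 0, 19)
          modpow(10, 0, 19) = 1
          (10 * 1) % 19 = 10
        half=10, (10*10) % 19 = 5
      (10 * 5) % 19 = 12
    half=12, (12*12) % 19 = 11
  (10 * 11) % 19 = 15
half=15, (15*15) % 19 = 16

16


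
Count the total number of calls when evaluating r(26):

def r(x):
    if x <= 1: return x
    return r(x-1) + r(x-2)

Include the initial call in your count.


Let C(n) = total calls for r(n)
C(0) = 1, C(1) = 1
C(2) = 1 + C(1) + C(0) = 1 + 1 + 1 = 3
C(3) = 1 + C(2) + C(1) = 1 + 3 + 1 = 5
C(4) = 1 + C(3) + C(2) = 1 + 5 + 3 = 9
C(5) = 1 + C(4) + C(3) = 1 + 9 + 5 = 15
C(6) = 1 + C(5) + C(4) = 1 + 15 + 9 = 25
C(7) = 1 + C(6) + C(5) = 1 + 25 + 15 = 41
C(8) = 1 + C(7) + C(6) = 1 + 41 + 25 = 67
C(9) = 1 + C(8) + C(7) = 1 + 67 + 41 = 109
C(10) = 1 + C(9) + C(8) = 1 + 109 + 67 = 177
C(11) = 1 + C(10) + C(9) = 1 + 177 + 109 = 287
C(12) = 1 + C(11) + C(10) = 1 + 287 + 177 = 465
C(13) = 1 + C(12) + C(11) = 1 + 465 + 287 = 753
C(14) = 1 + C(13) + C(12) = 1 + 753 + 465 = 1219
C(15) = 1 + C(14) + C(13) = 1 + 1219 + 753 = 1973
C(16) = 1 + C(15) + C(14) = 1 + 1973 + 1219 = 3193
C(17) = 1 + C(16) + C(15) = 1 + 3193 + 1973 = 5167
C(18) = 1 + C(17) + C(16) = 1 + 5167 + 3193 = 8361
C(19) = 1 + C(18) + C(17) = 1 + 8361 + 5167 = 13529
C(20) = 1 + C(19) + C(18) = 1 + 13529 + 8361 = 21891
C(21) = 1 + C(20) + C(19) = 1 + 21891 + 13529 = 35421
C(22) = 1 + C(21) + C(20) = 1 + 35421 + 21891 = 57313
C(23) = 1 + C(22) + C(21) = 1 + 57313 + 35421 = 92735
C(24) = 1 + C(23) + C(22) = 1 + 92735 + 57313 = 150049
C(25) = 1 + C(24) + C(23) = 1 + 150049 + 92735 = 242785
C(26) = 1 + C(25) + C(24) = 1 + 242785 + 150049 = 392835

392835


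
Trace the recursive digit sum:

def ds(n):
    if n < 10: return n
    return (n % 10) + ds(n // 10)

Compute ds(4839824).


ds(4839824) = 4 + ds(483982)
ds(483982) = 2 + ds(48398)
ds(48398) = 8 + ds(4839)
ds(4839) = 9 + ds(483)
ds(483) = 3 + ds(48)
ds(48) = 8 + ds(4)
ds(4) = 4  (base case)
Total: 4 + 2 + 8 + 9 + 3 + 8 + 4 = 38

38


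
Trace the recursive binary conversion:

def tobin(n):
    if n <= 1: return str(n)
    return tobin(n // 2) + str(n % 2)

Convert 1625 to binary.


tobin(1625) = tobin(812) + '1'
tobin(812) = tobin(406) + '0'
tobin(406) = tobin(203) + '0'
tobin(203) = tobin(101) + '1'
tobin(101) = tobin(50) + '1'
tobin(50) = tobin(25) + '0'
tobin(25) = tobin(12) + '1'
tobin(12) = tobin(6) + '0'
tobin(6) = tobin(3) + '0'
tobin(3) = tobin(1) + '1'
tobin(1) = '1'  (base case)
Concatenating: '1' + '1' + '0' + '0' + '1' + '0' + '1' + '1' + '0' + '0' + '1' = '11001011001'

11001011001


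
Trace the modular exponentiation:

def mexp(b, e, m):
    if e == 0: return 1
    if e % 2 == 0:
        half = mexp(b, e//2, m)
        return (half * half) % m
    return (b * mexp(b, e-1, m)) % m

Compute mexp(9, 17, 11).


mexp(9, 17, 11): e is odd, compute mexp(9, 16, 11)
  mexp(9, 16, 11): e is even, compute mexp(9, 8, 11)
    mexp(9, 8, 11): e is even, compute mexp(9, 4, 11)
      mexp(9, 4, 11): e is even, compute mexp(9, 2, 11)
        mexp(9, 2, 11): e is even, compute mexp(9, 1, 11)
          mexp(9, 1, 11): e is odd, compute mexp(9, 0, 11)
          mexp(9, 0, 11) = 1
          (9 * 1) % 11 = 9
        half=9, (9*9) % 11 = 4
      half=4, (4*4) % 11 = 5
    half=5, (5*5) % 11 = 3
  half=3, (3*3) % 11 = 9
(9 * 9) % 11 = 4

4


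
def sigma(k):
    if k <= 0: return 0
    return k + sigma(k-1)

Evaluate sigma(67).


sigma(67)
= 67 + 66 + 65 + 64 + 63 + 62 + 61 + 60 + 59 + 58 + 57 + 56 + 55 + 54 + 53 + 52 + 51 + 50 + 49 + 48 + 47 + 46 + 45 + 44 + 43 + 42 + 41 + 40 + 39 + 38 + 37 + 36 + 35 + 34 + 33 + 32 + 31 + 30 + 29 + 28 + 27 + 26 + 25 + 24 + 23 + 22 + 21 + 20 + 19 + 18 + 17 + 16 + 15 + 14 + 13 + 12 + 11 + 10 + 9 + 8 + 7 + 6 + 5 + 4 + 3 + 2 + 1 + sigma(0)
= 67 + 66 + 65 + 64 + 63 + 62 + 61 + 60 + 59 + 58 + 57 + 56 + 55 + 54 + 53 + 52 + 51 + 50 + 49 + 48 + 47 + 46 + 45 + 44 + 43 + 42 + 41 + 40 + 39 + 38 + 37 + 36 + 35 + 34 + 33 + 32 + 31 + 30 + 29 + 28 + 27 + 26 + 25 + 24 + 23 + 22 + 21 + 20 + 19 + 18 + 17 + 16 + 15 + 14 + 13 + 12 + 11 + 10 + 9 + 8 + 7 + 6 + 5 + 4 + 3 + 2 + 1 + 0
= 2278

2278


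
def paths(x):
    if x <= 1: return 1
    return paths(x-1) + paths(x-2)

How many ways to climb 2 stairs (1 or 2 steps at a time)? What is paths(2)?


Building up from base cases:
paths(0) = 1
paths(1) = 1
paths(2) = paths(1) + paths(0) = 1 + 1 = 2

2


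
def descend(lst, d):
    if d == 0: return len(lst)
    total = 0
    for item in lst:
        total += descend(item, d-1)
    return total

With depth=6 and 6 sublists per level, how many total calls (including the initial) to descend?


At depth 0 (root): 1 call
At depth 1: each of 1 parents calls descend on 6 children = 6 calls
At depth 2: each of 6 parents calls descend on 6 children = 36 calls
At depth 3: each of 36 parents calls descend on 6 children = 216 calls
At depth 4: each of 216 parents calls descend on 6 children = 1296 calls
At depth 5: each of 1296 parents calls descend on 6 children = 7776 calls
At depth 6: each of 7776 parents calls descend on 6 children = 46656 calls
Total: 1 + 6 + 36 + 216 + 1296 + 7776 + 46656 = 55987

55987


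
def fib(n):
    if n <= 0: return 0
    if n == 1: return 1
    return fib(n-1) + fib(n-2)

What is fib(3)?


Computing fib(3) bottom-up:
fib(0) = 0
fib(1) = 1
fib(2) = fib(1) + fib(0) = 1 + 0 = 1
fib(3) = fib(2) + fib(1) = 1 + 1 = 2

2


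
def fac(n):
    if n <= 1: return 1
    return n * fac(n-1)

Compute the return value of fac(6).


fac(6)
= 6 * fac(5)
= 6 * 5 * fac(4)
= 6 * 5 * 4 * fac(3)
= 6 * 5 * 4 * 3 * fac(2)
= 6 * 5 * 4 * 3 * 2 * fac(1)
= 6 * 5 * 4 * 3 * 2 * 1
= 720

720


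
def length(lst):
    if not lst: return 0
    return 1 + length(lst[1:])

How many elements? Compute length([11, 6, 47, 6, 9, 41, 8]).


length([11, 6, 47, 6, 9, 41, 8]) = 1 + length([6, 47, 6, 9, 41, 8])
length([6, 47, 6, 9, 41, 8]) = 1 + length([47, 6, 9, 41, 8])
length([47, 6, 9, 41, 8]) = 1 + length([6, 9, 41, 8])
length([6, 9, 41, 8]) = 1 + length([9, 41, 8])
length([9, 41, 8]) = 1 + length([41, 8])
length([41, 8]) = 1 + length([8])
length([8]) = 1 + length([])
length([]) = 0  (base case)
Unwinding: 1 + 1 + 1 + 1 + 1 + 1 + 1 + 0 = 7

7


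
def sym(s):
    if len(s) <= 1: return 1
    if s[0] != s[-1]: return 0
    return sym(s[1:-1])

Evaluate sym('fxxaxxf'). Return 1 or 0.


sym('fxxaxxf'): s[0]='f' == s[-1]='f' -> check sym('xxaxx')
sym('xxaxx'): s[0]='x' == s[-1]='x' -> check sym('xax')
sym('xax'): s[0]='x' == s[-1]='x' -> check sym('a')
sym('a'): len <= 1 -> return 1  (base case)
Result: 1 (palindrome)

1


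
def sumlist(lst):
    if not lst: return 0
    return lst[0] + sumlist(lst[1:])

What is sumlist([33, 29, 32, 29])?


sumlist([33, 29, 32, 29]) = 33 + sumlist([29, 32, 29])
sumlist([29, 32, 29]) = 29 + sumlist([32, 29])
sumlist([32, 29]) = 32 + sumlist([29])
sumlist([29]) = 29 + sumlist([])
sumlist([]) = 0  (base case)
Total: 33 + 29 + 32 + 29 + 0 = 123

123


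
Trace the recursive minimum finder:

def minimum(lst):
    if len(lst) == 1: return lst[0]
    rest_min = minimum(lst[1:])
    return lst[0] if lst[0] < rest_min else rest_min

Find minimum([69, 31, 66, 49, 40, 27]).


minimum([69, 31, 66, 49, 40, 27]): compare 69 with minimum([31, 66, 49, 40, 27])
minimum([31, 66, 49, 40, 27]): compare 31 with minimum([66, 49, 40, 27])
minimum([66, 49, 40, 27]): compare 66 with minimum([49, 40, 27])
minimum([49, 40, 27]): compare 49 with minimum([40, 27])
minimum([40, 27]): compare 40 with minimum([27])
minimum([27]) = 27  (base case)
Compare 40 with 27 -> 27
Compare 49 with 27 -> 27
Compare 66 with 27 -> 27
Compare 31 with 27 -> 27
Compare 69 with 27 -> 27

27


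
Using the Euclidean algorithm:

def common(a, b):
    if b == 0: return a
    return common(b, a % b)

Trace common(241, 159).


common(241, 159) = common(159, 82)
common(159, 82) = common(82, 77)
common(82, 77) = common(77, 5)
common(77, 5) = common(5, 2)
common(5, 2) = common(2, 1)
common(2, 1) = common(1, 0)
common(1, 0) = 1  (base case)

1


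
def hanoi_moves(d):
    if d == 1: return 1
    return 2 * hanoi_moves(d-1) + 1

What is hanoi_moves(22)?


hanoi_moves(22) = 2 * hanoi_moves(21) + 1
hanoi_moves(21) = 2 * hanoi_moves(20) + 1
hanoi_moves(20) = 2 * hanoi_moves(19) + 1
hanoi_moves(19) = 2 * hanoi_moves(18) + 1
hanoi_moves(18) = 2 * hanoi_moves(17) + 1
hanoi_moves(17) = 2 * hanoi_moves(16) + 1
hanoi_moves(16) = 2 * hanoi_moves(15) + 1
hanoi_moves(15) = 2 * hanoi_moves(14) + 1
hanoi_moves(14) = 2 * hanoi_moves(13) + 1
hanoi_moves(13) = 2 * hanoi_moves(12) + 1
hanoi_moves(12) = 2 * hanoi_moves(11) + 1
hanoi_moves(11) = 2 * hanoi_moves(10) + 1
hanoi_moves(10) = 2 * hanoi_moves(9) + 1
hanoi_moves(9) = 2 * hanoi_moves(8) + 1
hanoi_moves(8) = 2 * hanoi_moves(7) + 1
hanoi_moves(7) = 2 * hanoi_moves(6) + 1
hanoi_moves(6) = 2 * hanoi_moves(5) + 1
hanoi_moves(5) = 2 * hanoi_moves(4) + 1
hanoi_moves(4) = 2 * hanoi_moves(3) + 1
hanoi_moves(3) = 2 * hanoi_moves(2) + 1
hanoi_moves(2) = 2 * hanoi_moves(1) + 1
hanoi_moves(1) = 1  (base case)
hanoi_moves(2) = 2 * 1 + 1 = 3
hanoi_moves(3) = 2 * 3 + 1 = 7
hanoi_moves(4) = 2 * 7 + 1 = 15
hanoi_moves(5) = 2 * 15 + 1 = 31
hanoi_moves(6) = 2 * 31 + 1 = 63
hanoi_moves(7) = 2 * 63 + 1 = 127
hanoi_moves(8) = 2 * 127 + 1 = 255
hanoi_moves(9) = 2 * 255 + 1 = 511
hanoi_moves(10) = 2 * 511 + 1 = 1023
hanoi_moves(11) = 2 * 1023 + 1 = 2047
hanoi_moves(12) = 2 * 2047 + 1 = 4095
hanoi_moves(13) = 2 * 4095 + 1 = 8191
hanoi_moves(14) = 2 * 8191 + 1 = 16383
hanoi_moves(15) = 2 * 16383 + 1 = 32767
hanoi_moves(16) = 2 * 32767 + 1 = 65535
hanoi_moves(17) = 2 * 65535 + 1 = 131071
hanoi_moves(18) = 2 * 131071 + 1 = 262143
hanoi_moves(19) = 2 * 262143 + 1 = 524287
hanoi_moves(20) = 2 * 524287 + 1 = 1048575
hanoi_moves(21) = 2 * 1048575 + 1 = 2097151
hanoi_moves(22) = 2 * 2097151 + 1 = 4194303

4194303


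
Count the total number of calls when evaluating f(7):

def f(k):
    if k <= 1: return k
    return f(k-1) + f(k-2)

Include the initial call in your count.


Let C(n) = total calls for f(n)
C(0) = 1, C(1) = 1
C(2) = 1 + C(1) + C(0) = 1 + 1 + 1 = 3
C(3) = 1 + C(2) + C(1) = 1 + 3 + 1 = 5
C(4) = 1 + C(3) + C(2) = 1 + 5 + 3 = 9
C(5) = 1 + C(4) + C(3) = 1 + 9 + 5 = 15
C(6) = 1 + C(5) + C(4) = 1 + 15 + 9 = 25
C(7) = 1 + C(6) + C(5) = 1 + 25 + 15 = 41

41


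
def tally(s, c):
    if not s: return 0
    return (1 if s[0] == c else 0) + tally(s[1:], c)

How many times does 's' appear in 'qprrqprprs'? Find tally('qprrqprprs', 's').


s[0]='q' != 's' -> 0
s[0]='p' != 's' -> 0
s[0]='r' != 's' -> 0
s[0]='r' != 's' -> 0
s[0]='q' != 's' -> 0
s[0]='p' != 's' -> 0
s[0]='r' != 's' -> 0
s[0]='p' != 's' -> 0
s[0]='r' != 's' -> 0
s[0]='s' == 's' -> 1
Sum: 0 + 0 + 0 + 0 + 0 + 0 + 0 + 0 + 0 + 1 = 1

1
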